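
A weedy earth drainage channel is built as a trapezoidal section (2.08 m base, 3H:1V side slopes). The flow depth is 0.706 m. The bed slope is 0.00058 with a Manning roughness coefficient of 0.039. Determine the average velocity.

V = 0.364 m/s

With bottom width b = 2.08 m and side slope z = 3: A = (b + zy)y = (2.08 + 3×0.706)×0.706 = 2.964 m²; P = b + 2y√(1+z²) = 2.08 + 2×0.706×3.162 = 6.545 m.
Hydraulic radius R = A/P = 2.964/6.545 = 0.4528 m.
From Manning's equation, V = (1/n) R^(2/3) S^(1/2) = (1/0.039) × 0.4528^(2/3) × 0.00058^(1/2) = 0.364 m/s.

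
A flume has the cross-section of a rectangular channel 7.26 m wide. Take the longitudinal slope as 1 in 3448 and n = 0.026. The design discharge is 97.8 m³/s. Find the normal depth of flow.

Manning's equation rearranged: A R^(2/3) = nQ / (1·√S) = 0.026 × 97.8 / (√0.00029) = 149.3.
At y = 12.8 m: A R^(2/3) = 185.8 — over.
At y = 8.01 m: A R^(2/3) = 107.1 — short.
At y = 10.6 m: A R^(2/3) = 149.4 — ≈ 149.3.

y_n = 10.6 m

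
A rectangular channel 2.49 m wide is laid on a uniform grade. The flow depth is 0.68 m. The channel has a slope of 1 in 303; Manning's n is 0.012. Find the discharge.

Flow area A = b·y = 2.49 × 0.68 = 1.693 m². Wetted perimeter P = b + 2y = 2.49 + 2×0.68 = 3.85 m.
Hydraulic radius R = A/P = 1.693/3.85 = 0.4398 m.
Manning's equation: Q = (1/n) A R^(2/3) S^(1/2) = (1/0.012) × 1.693 × 0.4398^(2/3) × 0.0033^(1/2) = 4.69 m³/s.

Q = 4.69 m³/s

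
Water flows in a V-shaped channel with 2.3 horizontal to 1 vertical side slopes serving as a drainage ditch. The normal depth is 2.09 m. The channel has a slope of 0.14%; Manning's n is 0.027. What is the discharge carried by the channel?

Q = 13.5 m³/s

For a triangular section with side slope z = 2.3: A = zy² = 2.3×2.09² = 10.05 m²; P = 2y√(1+z²) = 2×2.09×2.508 = 10.48 m.
Hydraulic radius R = A/P = 10.05/10.48 = 0.9583 m.
Manning's equation: Q = (1/n) A R^(2/3) S^(1/2) = (1/0.027) × 10.05 × 0.9583^(2/3) × 0.0014^(1/2) = 13.5 m³/s.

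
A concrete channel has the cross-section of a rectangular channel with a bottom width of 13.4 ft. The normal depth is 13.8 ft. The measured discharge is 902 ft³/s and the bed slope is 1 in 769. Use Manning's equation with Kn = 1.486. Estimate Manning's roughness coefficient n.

Flow area A = b·y = 13.4 × 13.8 = 184.9 ft². Wetted perimeter P = b + 2y = 13.4 + 2×13.8 = 41 ft.
Hydraulic radius R = A/P = 184.9/41 = 4.51 ft.
Rearranging Manning's equation: n = (1.486/Q) A R^(2/3) S^(1/2) = (1.486/902) × 184.9 × 4.51^(2/3) × √0.0013 = 0.03.

n = 0.03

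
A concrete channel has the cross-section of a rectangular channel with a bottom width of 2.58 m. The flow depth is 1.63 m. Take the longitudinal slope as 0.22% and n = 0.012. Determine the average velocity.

Flow area A = b·y = 2.58 × 1.63 = 4.205 m². Wetted perimeter P = b + 2y = 2.58 + 2×1.63 = 5.84 m.
Hydraulic radius R = A/P = 4.205/5.84 = 0.7201 m.
From Manning's equation, V = (1/n) R^(2/3) S^(1/2) = (1/0.012) × 0.7201^(2/3) × 0.0022^(1/2) = 3.14 m/s.

V = 3.14 m/s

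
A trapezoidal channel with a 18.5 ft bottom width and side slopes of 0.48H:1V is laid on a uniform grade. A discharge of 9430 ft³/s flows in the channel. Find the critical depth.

At critical depth, Q² T / (g A³) = 1, i.e. A³/T = Q²/g = 9430²/32.2 = 2762000.
At y = 12.4 ft: A³/T = 916800 — short.
At y = 19.2 ft: A³/T = 4080000 — over.
At y = 17.2 ft: A³/T = 2784000 — matches.

y_c = 17.2 ft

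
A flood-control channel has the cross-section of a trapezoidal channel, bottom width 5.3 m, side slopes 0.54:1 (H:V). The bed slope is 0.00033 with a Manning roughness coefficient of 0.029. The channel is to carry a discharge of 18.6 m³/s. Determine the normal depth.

y_n = 3 m

Manning's equation rearranged: A R^(2/3) = nQ / (1·√S) = 0.029 × 18.6 / (√0.00033) = 29.69.
Try y = 2.23 m: A R^(2/3) = 18.14 — too small.
Try y = 3.67 m: A R^(2/3) = 41.84 — too large.
Try y = 3 m: A R^(2/3) = 29.72 — close enough.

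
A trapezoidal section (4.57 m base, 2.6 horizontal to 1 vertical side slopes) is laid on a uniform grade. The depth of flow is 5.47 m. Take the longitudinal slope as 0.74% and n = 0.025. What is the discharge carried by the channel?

With bottom width b = 4.57 m and side slope z = 2.6: A = (b + zy)y = (4.57 + 2.6×5.47)×5.47 = 102.8 m²; P = b + 2y√(1+z²) = 4.57 + 2×5.47×2.786 = 35.05 m.
Hydraulic radius R = A/P = 102.8/35.05 = 2.933 m.
Manning's equation: Q = (1/n) A R^(2/3) S^(1/2) = (1/0.025) × 102.8 × 2.933^(2/3) × 0.0074^(1/2) = 725 m³/s.

Q = 725 m³/s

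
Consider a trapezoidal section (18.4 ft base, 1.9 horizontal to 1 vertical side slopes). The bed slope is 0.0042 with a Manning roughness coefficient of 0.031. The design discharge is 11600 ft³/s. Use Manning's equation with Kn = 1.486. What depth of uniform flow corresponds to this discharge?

Manning's equation rearranged: A R^(2/3) = nQ / (1.486·√S) = 0.031 × 11600 / (1.486 × √0.0042) = 3734.
At y = 18.8 ft: A R^(2/3) = 4805 — over.
At y = 14 ft: A R^(2/3) = 2525 — short.
At y = 16.8 ft: A R^(2/3) = 3748 — matches.

y_n = 16.8 ft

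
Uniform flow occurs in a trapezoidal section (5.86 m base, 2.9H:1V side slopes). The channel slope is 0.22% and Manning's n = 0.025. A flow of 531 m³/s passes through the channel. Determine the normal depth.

Manning's equation rearranged: A R^(2/3) = nQ / (1·√S) = 0.025 × 531 / (√0.0022) = 283.
Trying y = 5.04 m: A R^(2/3) = 205.3 — too small.
Trying y = 6.45 m: A R^(2/3) = 364.4 — too large.
Trying y = 5.79 m: A R^(2/3) = 283 — ≈ 283.

y_n = 5.79 m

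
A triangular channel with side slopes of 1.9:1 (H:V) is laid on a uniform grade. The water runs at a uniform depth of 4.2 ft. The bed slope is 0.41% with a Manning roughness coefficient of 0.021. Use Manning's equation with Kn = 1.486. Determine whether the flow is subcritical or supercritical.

subcritical

For a triangular section with side slope z = 1.9: A = zy² = 1.9×4.2² = 33.52 ft²; P = 2y√(1+z²) = 2×4.2×2.147 = 18.04 ft.
Hydraulic radius R = A/P = 33.52/18.04 = 1.858 ft.
V = (1.486/n) R^(2/3) √S = (1.486/0.021) × 1.858^(2/3) × √0.0041 = 6.849 ft/s. Hydraulic depth D_h = A/T = 33.52/15.96 = 2.1 ft.
Froude number Fr = V/√(g·D_h) = 6.849/√(32.2×2.1) = 0.833, which is less than 1, so the flow is subcritical.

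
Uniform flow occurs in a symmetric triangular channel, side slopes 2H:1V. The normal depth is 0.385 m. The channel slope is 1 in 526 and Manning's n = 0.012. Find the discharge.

For a triangular section with side slope z = 2: A = zy² = 2×0.385² = 0.2964 m²; P = 2y√(1+z²) = 2×0.385×2.236 = 1.722 m.
Hydraulic radius R = A/P = 0.2964/1.722 = 0.1722 m.
Manning's equation: Q = (1/n) A R^(2/3) S^(1/2) = (1/0.012) × 0.2964 × 0.1722^(2/3) × 0.001901^(1/2) = 0.333 m³/s.

Q = 0.333 m³/s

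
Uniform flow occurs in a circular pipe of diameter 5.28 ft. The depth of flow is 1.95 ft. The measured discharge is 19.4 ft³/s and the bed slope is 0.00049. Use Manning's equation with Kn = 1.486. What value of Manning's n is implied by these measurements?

n = 0.013

For a circular section of diameter D = 5.28 ft at depth y = 1.95 ft, the central angle is θ = 2 arccos(1 − 2y/D) = 2.613 rad. Then A = (D²/8)(θ − sin θ) = 7.347 ft² and P = Dθ/2 = 6.898 ft.
Hydraulic radius R = A/P = 7.347/6.898 = 1.065 ft.
Rearranging Manning's equation: n = (1.486/Q) A R^(2/3) S^(1/2) = (1.486/19.4) × 7.347 × 1.065^(2/3) × √0.00049 = 0.013.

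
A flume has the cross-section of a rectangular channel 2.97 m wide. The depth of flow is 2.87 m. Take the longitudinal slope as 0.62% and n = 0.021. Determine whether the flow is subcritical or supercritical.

Flow area A = b·y = 2.97 × 2.87 = 8.524 m². Wetted perimeter P = b + 2y = 2.97 + 2×2.87 = 8.71 m.
Hydraulic radius R = A/P = 8.524/8.71 = 0.9786 m.
V = (1/n) R^(2/3) √S = (1/0.021) × 0.9786^(2/3) × √0.0062 = 3.696 m/s. Hydraulic depth D_h = A/T = 8.524/2.97 = 2.87 m.
Froude number Fr = V/√(g·D_h) = 3.696/√(9.81×2.87) = 0.697, which is less than 1, so the flow is subcritical.

subcritical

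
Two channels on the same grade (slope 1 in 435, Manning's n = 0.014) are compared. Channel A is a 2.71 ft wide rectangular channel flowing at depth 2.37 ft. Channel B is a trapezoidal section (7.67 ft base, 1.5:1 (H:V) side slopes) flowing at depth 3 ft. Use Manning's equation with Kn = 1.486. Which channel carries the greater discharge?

channel B

Channel A: Flow area A = b·y = 2.71 × 2.37 = 6.423 ft². Wetted perimeter P = b + 2y = 2.71 + 2×2.37 = 7.45 ft. Hydraulic radius R = A/P = 6.423/7.45 = 0.8621 ft. Q_A = (1.486/0.014)·6.423·0.8621^(2/3)·√0.002299 = 29.61 ft³/s.
Channel B: With bottom width b = 7.67 ft and side slope z = 1.5: A = (b + zy)y = (7.67 + 1.5×3)×3 = 36.51 ft²; P = b + 2y√(1+z²) = 7.67 + 2×3×1.803 = 18.49 ft. Hydraulic radius R = A/P = 36.51/18.49 = 1.975 ft. Q_B = (1.486/0.014)·36.51·1.975^(2/3)·√0.002299 = 292.5 ft³/s.
Q_A = 29.61 ft³/s vs Q_B = 292.5 ft³/s, so channel B carries more.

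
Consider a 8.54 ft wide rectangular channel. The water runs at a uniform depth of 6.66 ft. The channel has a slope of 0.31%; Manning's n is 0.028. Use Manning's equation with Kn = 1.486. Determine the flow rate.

Flow area A = b·y = 8.54 × 6.66 = 56.88 ft². Wetted perimeter P = b + 2y = 8.54 + 2×6.66 = 21.86 ft.
Hydraulic radius R = A/P = 56.88/21.86 = 2.602 ft.
Manning's equation: Q = (1.486/n) A R^(2/3) S^(1/2) = (1.486/0.028) × 56.88 × 2.602^(2/3) × 0.0031^(1/2) = 318 ft³/s.

Q = 318 ft³/s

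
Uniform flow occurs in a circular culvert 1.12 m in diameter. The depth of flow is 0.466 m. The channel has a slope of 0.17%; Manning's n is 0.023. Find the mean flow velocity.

For a circular section of diameter D = 1.12 m at depth y = 0.466 m, the central angle is θ = 2 arccos(1 − 2y/D) = 2.804 rad. Then A = (D²/8)(θ − sin θ) = 0.3878 m² and P = Dθ/2 = 1.57 m.
Hydraulic radius R = A/P = 0.3878/1.57 = 0.247 m.
From Manning's equation, V = (1/n) R^(2/3) S^(1/2) = (1/0.023) × 0.247^(2/3) × 0.0017^(1/2) = 0.706 m/s.

V = 0.706 m/s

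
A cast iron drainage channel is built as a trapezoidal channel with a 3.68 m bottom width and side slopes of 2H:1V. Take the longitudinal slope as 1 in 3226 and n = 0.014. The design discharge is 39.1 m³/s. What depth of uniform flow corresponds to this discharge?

y_n = 2.63 m

Manning's equation rearranged: A R^(2/3) = nQ / (1·√S) = 0.014 × 39.1 / (√0.00031) = 31.09.
At y = 3.13 m: A R^(2/3) = 45.35 — high.
At y = 2.16 m: A R^(2/3) = 20.53 — low.
At y = 2.63 m: A R^(2/3) = 31.12 — matches.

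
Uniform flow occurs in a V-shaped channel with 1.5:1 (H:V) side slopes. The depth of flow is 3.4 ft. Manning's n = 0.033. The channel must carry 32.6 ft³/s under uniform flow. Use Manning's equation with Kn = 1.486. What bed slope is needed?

For a triangular section with side slope z = 1.5: A = zy² = 1.5×3.4² = 17.34 ft²; P = 2y√(1+z²) = 2×3.4×1.803 = 12.26 ft.
Hydraulic radius R = A/P = 17.34/12.26 = 1.414 ft.
From Manning's equation, S = [nQ / (1.486 A R^(2/3))]² = [0.033 × 32.6 / (1.486 × 17.34 × 1.414^(2/3))]² = 0.0011.

S = 0.0011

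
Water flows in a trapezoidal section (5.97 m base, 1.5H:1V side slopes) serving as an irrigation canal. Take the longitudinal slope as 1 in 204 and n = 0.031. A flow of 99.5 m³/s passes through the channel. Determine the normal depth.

Manning's equation rearranged: A R^(2/3) = nQ / (1·√S) = 0.031 × 99.5 / (√0.004902) = 44.06.
At y = 2.46 m: A R^(2/3) = 32.53 — short.
At y = 3.28 m: A R^(2/3) = 56.84 — over.
At y = 2.88 m: A R^(2/3) = 44.05 — ≈ 44.06.

y_n = 2.88 m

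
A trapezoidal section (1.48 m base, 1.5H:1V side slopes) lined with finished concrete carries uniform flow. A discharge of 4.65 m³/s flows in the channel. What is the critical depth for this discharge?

y_c = 0.77 m

At critical depth, Q² T / (g A³) = 1, i.e. A³/T = Q²/g = 4.65²/9.81 = 2.204.
At y = 0.849 m: A³/T = 3.172 — over.
At y = 0.77 m: A³/T = 2.204 — ≈ 2.204.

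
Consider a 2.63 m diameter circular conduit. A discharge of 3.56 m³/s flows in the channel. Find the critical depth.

y_c = 0.829 m

At critical depth, Q² T / (g A³) = 1, i.e. A³/T = Q²/g = 3.56²/9.81 = 1.292.
At y = 1.03 m: A³/T = 2.99 — over.
At y = 0.735 m: A³/T = 0.8114 — short.
At y = 0.829 m: A³/T = 1.294 — matches.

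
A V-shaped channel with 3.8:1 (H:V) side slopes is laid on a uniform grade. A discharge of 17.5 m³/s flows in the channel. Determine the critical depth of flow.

y_c = 1.34 m

At critical depth, Q² T / (g A³) = 1, i.e. A³/T = Q²/g = 17.5²/9.81 = 31.22.
Try y = 0.925 m: A³/T = 4.889 — too small.
Try y = 1.45 m: A³/T = 46.28 — too large.
Try y = 1.34 m: A³/T = 31.19 — close enough.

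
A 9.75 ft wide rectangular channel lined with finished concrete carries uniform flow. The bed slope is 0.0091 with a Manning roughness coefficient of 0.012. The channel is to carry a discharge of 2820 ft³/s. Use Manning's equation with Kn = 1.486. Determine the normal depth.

y_n = 10.9 ft

Manning's equation rearranged: A R^(2/3) = nQ / (1.486·√S) = 0.012 × 2820 / (1.486 × √0.0091) = 238.7.
At y = 8.8 ft: A R^(2/3) = 183.9 — low.
At y = 12.5 ft: A R^(2/3) = 281.3 — high.
At y = 10.9 ft: A R^(2/3) = 238.8 — close enough.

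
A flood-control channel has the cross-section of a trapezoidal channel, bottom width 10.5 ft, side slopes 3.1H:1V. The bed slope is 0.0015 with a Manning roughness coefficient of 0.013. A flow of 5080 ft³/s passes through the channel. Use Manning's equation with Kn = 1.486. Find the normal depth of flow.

Manning's equation rearranged: A R^(2/3) = nQ / (1.486·√S) = 0.013 × 5080 / (1.486 × √0.0015) = 1147.
At y = 7.99 ft: A R^(2/3) = 768.7 — low.
At y = 9.51 ft: A R^(2/3) = 1148 — close enough.

y_n = 9.51 ft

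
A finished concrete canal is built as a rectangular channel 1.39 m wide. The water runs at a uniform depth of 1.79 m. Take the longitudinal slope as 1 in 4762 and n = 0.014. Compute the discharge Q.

Flow area A = b·y = 1.39 × 1.79 = 2.488 m². Wetted perimeter P = b + 2y = 1.39 + 2×1.79 = 4.97 m.
Hydraulic radius R = A/P = 2.488/4.97 = 0.5006 m.
Manning's equation: Q = (1/n) A R^(2/3) S^(1/2) = (1/0.014) × 2.488 × 0.5006^(2/3) × 0.00021^(1/2) = 1.62 m³/s.

Q = 1.62 m³/s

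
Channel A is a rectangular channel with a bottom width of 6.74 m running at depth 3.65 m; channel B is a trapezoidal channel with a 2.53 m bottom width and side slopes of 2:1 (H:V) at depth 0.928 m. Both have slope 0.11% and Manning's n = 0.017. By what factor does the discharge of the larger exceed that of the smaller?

Channel A: Flow area A = b·y = 6.74 × 3.65 = 24.6 m². Wetted perimeter P = b + 2y = 6.74 + 2×3.65 = 14.04 m. Hydraulic radius R = A/P = 24.6/14.04 = 1.752 m. Q_A = (1/0.017)·24.6·1.752^(2/3)·√0.0011 = 69.76 m³/s.
Channel B: With bottom width b = 2.53 m and side slope z = 2: A = (b + zy)y = (2.53 + 2×0.928)×0.928 = 4.07 m²; P = b + 2y√(1+z²) = 2.53 + 2×0.928×2.236 = 6.68 m. Hydraulic radius R = A/P = 4.07/6.68 = 0.6093 m. Q_B = (1/0.017)·4.07·0.6093^(2/3)·√0.0011 = 5.707 m³/s.
The larger discharge is 69.76 m³/s and the smaller is 5.707 m³/s; the ratio is 12.2.

12.2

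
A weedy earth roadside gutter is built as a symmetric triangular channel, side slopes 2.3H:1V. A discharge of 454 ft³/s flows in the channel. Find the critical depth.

At critical depth, Q² T / (g A³) = 1, i.e. A³/T = Q²/g = 454²/32.2 = 6401.
Trying y = 3.81 ft: A³/T = 2123 — short.
Trying y = 5.61 ft: A³/T = 14700 — over.
Trying y = 4.75 ft: A³/T = 6396 — close enough.

y_c = 4.75 ft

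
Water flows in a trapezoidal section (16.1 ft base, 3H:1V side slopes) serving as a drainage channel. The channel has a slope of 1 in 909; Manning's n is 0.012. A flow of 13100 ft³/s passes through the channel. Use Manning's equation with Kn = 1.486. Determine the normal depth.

y_n = 14 ft

Manning's equation rearranged: A R^(2/3) = nQ / (1.486·√S) = 0.012 × 13100 / (1.486 × √0.0011) = 3189.
At y = 15.1 ft: A R^(2/3) = 3803 — over.
At y = 14 ft: A R^(2/3) = 3192 — ≈ 3189.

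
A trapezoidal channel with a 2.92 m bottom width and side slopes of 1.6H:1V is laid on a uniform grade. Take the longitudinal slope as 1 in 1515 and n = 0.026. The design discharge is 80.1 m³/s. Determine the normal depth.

y_n = 4.55 m

Manning's equation rearranged: A R^(2/3) = nQ / (1·√S) = 0.026 × 80.1 / (√0.0006601) = 81.06.
Try y = 5.79 m: A R^(2/3) = 141.7 — too large.
Try y = 4.55 m: A R^(2/3) = 81.1 — matches.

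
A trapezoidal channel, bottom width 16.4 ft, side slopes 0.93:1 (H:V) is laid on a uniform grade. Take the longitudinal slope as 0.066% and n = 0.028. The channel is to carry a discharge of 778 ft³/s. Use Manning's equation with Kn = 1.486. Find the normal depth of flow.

Manning's equation rearranged: A R^(2/3) = nQ / (1.486·√S) = 0.028 × 778 / (1.486 × √0.00066) = 570.6.
Try y = 9.48 ft: A R^(2/3) = 758.5 — too large.
Try y = 5.6 ft: A R^(2/3) = 295.6 — too small.
Try y = 8.11 ft: A R^(2/3) = 570.5 — matches.

y_n = 8.11 ft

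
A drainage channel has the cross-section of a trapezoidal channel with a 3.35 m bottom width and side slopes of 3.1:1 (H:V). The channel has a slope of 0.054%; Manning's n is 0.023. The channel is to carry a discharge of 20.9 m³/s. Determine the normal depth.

y_n = 1.98 m

Manning's equation rearranged: A R^(2/3) = nQ / (1·√S) = 0.023 × 20.9 / (√0.00054) = 20.69.
Try y = 2.25 m: A R^(2/3) = 27.53 — too large.
Try y = 1.75 m: A R^(2/3) = 15.77 — too small.
Try y = 1.98 m: A R^(2/3) = 20.69 — matches.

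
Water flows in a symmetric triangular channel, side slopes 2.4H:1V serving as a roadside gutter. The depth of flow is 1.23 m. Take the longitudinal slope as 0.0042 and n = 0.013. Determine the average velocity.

For a triangular section with side slope z = 2.4: A = zy² = 2.4×1.23² = 3.631 m²; P = 2y√(1+z²) = 2×1.23×2.6 = 6.396 m.
Hydraulic radius R = A/P = 3.631/6.396 = 0.5677 m.
From Manning's equation, V = (1/n) R^(2/3) S^(1/2) = (1/0.013) × 0.5677^(2/3) × 0.0042^(1/2) = 3.42 m/s.

V = 3.42 m/s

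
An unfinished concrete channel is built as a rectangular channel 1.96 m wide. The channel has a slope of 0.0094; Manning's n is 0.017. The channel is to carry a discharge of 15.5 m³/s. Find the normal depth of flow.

y_n = 1.86 m

Manning's equation rearranged: A R^(2/3) = nQ / (1·√S) = 0.017 × 15.5 / (√0.0094) = 2.718.
At y = 2.21 m: A R^(2/3) = 3.346 — over.
At y = 1.86 m: A R^(2/3) = 2.713 — close enough.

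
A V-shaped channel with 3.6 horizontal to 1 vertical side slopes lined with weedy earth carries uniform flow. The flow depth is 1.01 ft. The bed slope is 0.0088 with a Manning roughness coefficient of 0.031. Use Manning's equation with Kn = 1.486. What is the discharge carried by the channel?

Q = 10.2 ft³/s

For a triangular section with side slope z = 3.6: A = zy² = 3.6×1.01² = 3.672 ft²; P = 2y√(1+z²) = 2×1.01×3.736 = 7.547 ft.
Hydraulic radius R = A/P = 3.672/7.547 = 0.4866 ft.
Manning's equation: Q = (1.486/n) A R^(2/3) S^(1/2) = (1.486/0.031) × 3.672 × 0.4866^(2/3) × 0.0088^(1/2) = 10.2 ft³/s.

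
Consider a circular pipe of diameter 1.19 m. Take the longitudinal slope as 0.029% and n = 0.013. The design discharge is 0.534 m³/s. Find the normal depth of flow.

Manning's equation rearranged: A R^(2/3) = nQ / (1·√S) = 0.013 × 0.534 / (√0.00029) = 0.4076.
Trying y = 0.614 m: A R^(2/3) = 0.2613 — short.
Trying y = 0.822 m: A R^(2/3) = 0.4078 — close enough.

y_n = 0.822 m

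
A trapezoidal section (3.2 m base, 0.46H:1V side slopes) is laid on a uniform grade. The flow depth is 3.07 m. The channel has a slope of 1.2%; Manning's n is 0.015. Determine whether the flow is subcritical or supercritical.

supercritical

With bottom width b = 3.2 m and side slope z = 0.46: A = (b + zy)y = (3.2 + 0.46×3.07)×3.07 = 14.16 m²; P = b + 2y√(1+z²) = 3.2 + 2×3.07×1.101 = 9.958 m.
Hydraulic radius R = A/P = 14.16/9.958 = 1.422 m.
V = (1/n) R^(2/3) √S = (1/0.015) × 1.422^(2/3) × √0.012 = 9.234 m/s. Hydraulic depth D_h = A/T = 14.16/6.024 = 2.35 m.
Froude number Fr = V/√(g·D_h) = 9.234/√(9.81×2.35) = 1.92, which is greater than 1, so the flow is supercritical.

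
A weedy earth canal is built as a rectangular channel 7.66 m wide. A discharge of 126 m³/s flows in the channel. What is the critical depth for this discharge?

For a rectangular channel, critical depth y_c = (q²/g)^(1/3) where q = Q/b = 126/7.66 = 16.45 m²/s.
So y_c = (16.45²/9.81)^(1/3) = 3.02 m.

y_c = 3.02 m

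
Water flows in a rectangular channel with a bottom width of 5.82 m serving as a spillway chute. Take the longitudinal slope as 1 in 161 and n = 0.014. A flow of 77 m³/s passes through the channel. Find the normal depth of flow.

Manning's equation rearranged: A R^(2/3) = nQ / (1·√S) = 0.014 × 77 / (√0.006211) = 13.68.
Try y = 2.24 m: A R^(2/3) = 15.25 — too large.
Try y = 1.64 m: A R^(2/3) = 9.853 — too small.
Try y = 2.07 m: A R^(2/3) = 13.68 — matches.

y_n = 2.07 m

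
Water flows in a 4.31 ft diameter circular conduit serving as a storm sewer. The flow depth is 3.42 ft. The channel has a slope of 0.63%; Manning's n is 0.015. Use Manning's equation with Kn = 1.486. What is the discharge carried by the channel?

Q = 117 ft³/s

For a circular section of diameter D = 4.31 ft at depth y = 3.42 ft, the central angle is θ = 2 arccos(1 − 2y/D) = 4.396 rad. Then A = (D²/8)(θ − sin θ) = 12.42 ft² and P = Dθ/2 = 9.474 ft.
Hydraulic radius R = A/P = 12.42/9.474 = 1.31 ft.
Manning's equation: Q = (1.486/n) A R^(2/3) S^(1/2) = (1.486/0.015) × 12.42 × 1.31^(2/3) × 0.0063^(1/2) = 117 ft³/s.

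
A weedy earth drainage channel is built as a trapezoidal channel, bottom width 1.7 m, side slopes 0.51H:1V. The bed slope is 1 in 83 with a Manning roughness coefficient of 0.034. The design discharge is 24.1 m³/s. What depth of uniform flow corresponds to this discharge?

y_n = 2.49 m

Manning's equation rearranged: A R^(2/3) = nQ / (1·√S) = 0.034 × 24.1 / (√0.01205) = 7.465.
Trying y = 3.05 m: A R^(2/3) = 10.97 — high.
Trying y = 1.7 m: A R^(2/3) = 3.733 — low.
Trying y = 2.49 m: A R^(2/3) = 7.466 — close enough.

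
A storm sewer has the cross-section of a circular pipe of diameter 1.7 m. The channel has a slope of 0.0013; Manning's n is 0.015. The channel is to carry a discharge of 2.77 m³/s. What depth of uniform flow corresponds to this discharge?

Manning's equation rearranged: A R^(2/3) = nQ / (1·√S) = 0.015 × 2.77 / (√0.0013) = 1.152.
At y = 1.58 m: A R^(2/3) = 1.379 — high.
At y = 1.26 m: A R^(2/3) = 1.154 — matches.

y_n = 1.26 m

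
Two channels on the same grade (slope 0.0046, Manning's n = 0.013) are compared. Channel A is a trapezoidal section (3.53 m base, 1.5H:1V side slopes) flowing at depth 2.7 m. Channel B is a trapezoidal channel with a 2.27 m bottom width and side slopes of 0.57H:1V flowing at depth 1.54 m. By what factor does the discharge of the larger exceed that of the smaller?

6.36

Channel A: With bottom width b = 3.53 m and side slope z = 1.5: A = (b + zy)y = (3.53 + 1.5×2.7)×2.7 = 20.47 m²; P = b + 2y√(1+z²) = 3.53 + 2×2.7×1.803 = 13.26 m. Hydraulic radius R = A/P = 20.47/13.26 = 1.543 m. Q_A = (1/0.013)·20.47·1.543^(2/3)·√0.0046 = 142.6 m³/s.
Channel B: With bottom width b = 2.27 m and side slope z = 0.57: A = (b + zy)y = (2.27 + 0.57×1.54)×1.54 = 4.848 m²; P = b + 2y√(1+z²) = 2.27 + 2×1.54×1.151 = 5.815 m. Hydraulic radius R = A/P = 4.848/5.815 = 0.8336 m. Q_B = (1/0.013)·4.848·0.8336^(2/3)·√0.0046 = 22.4 m³/s.
The larger discharge is 142.6 m³/s and the smaller is 22.4 m³/s; the ratio is 6.36.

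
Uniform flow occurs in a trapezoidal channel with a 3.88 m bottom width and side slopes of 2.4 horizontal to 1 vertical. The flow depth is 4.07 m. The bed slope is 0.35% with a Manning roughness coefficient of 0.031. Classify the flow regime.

With bottom width b = 3.88 m and side slope z = 2.4: A = (b + zy)y = (3.88 + 2.4×4.07)×4.07 = 55.55 m²; P = b + 2y√(1+z²) = 3.88 + 2×4.07×2.6 = 25.04 m.
Hydraulic radius R = A/P = 55.55/25.04 = 2.218 m.
V = (1/n) R^(2/3) √S = (1/0.031) × 2.218^(2/3) × √0.0035 = 3.246 m/s. Hydraulic depth D_h = A/T = 55.55/23.42 = 2.372 m.
Froude number Fr = V/√(g·D_h) = 3.246/√(9.81×2.372) = 0.673, which is less than 1, so the flow is subcritical.

subcritical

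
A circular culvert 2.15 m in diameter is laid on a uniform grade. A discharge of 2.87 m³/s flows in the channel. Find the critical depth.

At critical depth, Q² T / (g A³) = 1, i.e. A³/T = Q²/g = 2.87²/9.81 = 0.8396.
Trying y = 0.633 m: A³/T = 0.3627 — low.
Trying y = 0.787 m: A³/T = 0.8416 — ≈ 0.8396.

y_c = 0.787 m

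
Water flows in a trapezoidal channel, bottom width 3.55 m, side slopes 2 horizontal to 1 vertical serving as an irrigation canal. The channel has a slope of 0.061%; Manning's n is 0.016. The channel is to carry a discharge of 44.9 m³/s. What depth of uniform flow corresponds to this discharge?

y_n = 2.57 m

Manning's equation rearranged: A R^(2/3) = nQ / (1·√S) = 0.016 × 44.9 / (√0.00061) = 29.09.
At y = 3.07 m: A R^(2/3) = 42.73 — over.
At y = 2.29 m: A R^(2/3) = 22.74 — short.
At y = 2.57 m: A R^(2/3) = 29.06 — close enough.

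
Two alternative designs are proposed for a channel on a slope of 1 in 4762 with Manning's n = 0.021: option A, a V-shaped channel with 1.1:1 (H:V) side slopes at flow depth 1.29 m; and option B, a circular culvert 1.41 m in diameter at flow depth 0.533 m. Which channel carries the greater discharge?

channel A

Channel A: For a triangular section with side slope z = 1.1: A = zy² = 1.1×1.29² = 1.831 m²; P = 2y√(1+z²) = 2×1.29×1.487 = 3.835 m. Hydraulic radius R = A/P = 1.831/3.835 = 0.4773 m. Q_A = (1/0.021)·1.831·0.4773^(2/3)·√0.00021 = 0.7714 m³/s.
Channel B: For a circular section of diameter D = 1.41 m at depth y = 0.533 m, the central angle is θ = 2 arccos(1 − 2y/D) = 2.649 rad. Then A = (D²/8)(θ − sin θ) = 0.5406 m² and P = Dθ/2 = 1.867 m. Hydraulic radius R = A/P = 0.5406/1.867 = 0.2895 m. Q_B = (1/0.021)·0.5406·0.2895^(2/3)·√0.00021 = 0.1633 m³/s.
Q_A = 0.7714 m³/s vs Q_B = 0.1633 m³/s, so channel A carries more.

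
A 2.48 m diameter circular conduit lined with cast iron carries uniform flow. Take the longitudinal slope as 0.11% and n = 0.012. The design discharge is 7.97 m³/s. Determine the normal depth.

Manning's equation rearranged: A R^(2/3) = nQ / (1·√S) = 0.012 × 7.97 / (√0.0011) = 2.884.
Trying y = 2.13 m: A R^(2/3) = 3.646 — over.
Trying y = 1.5 m: A R^(2/3) = 2.389 — short.
Trying y = 1.71 m: A R^(2/3) = 2.883 — ≈ 2.884.

y_n = 1.71 m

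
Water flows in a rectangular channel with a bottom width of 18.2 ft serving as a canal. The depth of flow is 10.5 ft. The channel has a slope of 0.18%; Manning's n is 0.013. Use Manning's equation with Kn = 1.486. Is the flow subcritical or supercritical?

subcritical

Flow area A = b·y = 18.2 × 10.5 = 191.1 ft². Wetted perimeter P = b + 2y = 18.2 + 2×10.5 = 39.2 ft.
Hydraulic radius R = A/P = 191.1/39.2 = 4.875 ft.
V = (1.486/n) R^(2/3) √S = (1.486/0.013) × 4.875^(2/3) × √0.0018 = 13.94 ft/s. Hydraulic depth D_h = A/T = 191.1/18.2 = 10.5 ft.
Froude number Fr = V/√(g·D_h) = 13.94/√(32.2×10.5) = 0.758, which is less than 1, so the flow is subcritical.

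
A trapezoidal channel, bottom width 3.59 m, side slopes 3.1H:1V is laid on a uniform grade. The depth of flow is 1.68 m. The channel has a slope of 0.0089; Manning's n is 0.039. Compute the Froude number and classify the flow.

With bottom width b = 3.59 m and side slope z = 3.1: A = (b + zy)y = (3.59 + 3.1×1.68)×1.68 = 14.78 m²; P = b + 2y√(1+z²) = 3.59 + 2×1.68×3.257 = 14.53 m.
Hydraulic radius R = A/P = 14.78/14.53 = 1.017 m.
V = (1/n) R^(2/3) √S = (1/0.039) × 1.017^(2/3) × √0.0089 = 2.446 m/s. Hydraulic depth D_h = A/T = 14.78/14.01 = 1.055 m.
Froude number Fr = V/√(g·D_h) = 2.446/√(9.81×1.055) = 0.76, which is less than 1, so the flow is subcritical.

subcritical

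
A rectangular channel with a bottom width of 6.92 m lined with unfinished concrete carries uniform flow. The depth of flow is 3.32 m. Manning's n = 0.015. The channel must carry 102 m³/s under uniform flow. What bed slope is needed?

S = 0.0022

Flow area A = b·y = 6.92 × 3.32 = 22.97 m². Wetted perimeter P = b + 2y = 6.92 + 2×3.32 = 13.56 m.
Hydraulic radius R = A/P = 22.97/13.56 = 1.694 m.
From Manning's equation, S = [nQ / (1 A R^(2/3))]² = [0.015 × 102 / (1 × 22.97 × 1.694^(2/3))]² = 0.0022.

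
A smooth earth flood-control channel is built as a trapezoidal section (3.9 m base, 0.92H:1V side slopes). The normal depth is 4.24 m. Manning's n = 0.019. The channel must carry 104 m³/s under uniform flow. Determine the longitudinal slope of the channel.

With bottom width b = 3.9 m and side slope z = 0.92: A = (b + zy)y = (3.9 + 0.92×4.24)×4.24 = 33.08 m²; P = b + 2y√(1+z²) = 3.9 + 2×4.24×1.359 = 15.42 m.
Hydraulic radius R = A/P = 33.08/15.42 = 2.145 m.
From Manning's equation, S = [nQ / (1 A R^(2/3))]² = [0.019 × 104 / (1 × 33.08 × 2.145^(2/3))]² = 0.00129.

S = 0.00129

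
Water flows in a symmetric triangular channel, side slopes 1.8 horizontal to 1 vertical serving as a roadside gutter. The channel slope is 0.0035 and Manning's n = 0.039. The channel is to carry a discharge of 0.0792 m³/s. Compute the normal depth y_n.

Manning's equation rearranged: A R^(2/3) = nQ / (1·√S) = 0.039 × 0.0792 / (√0.0035) = 0.05221.
Try y = 0.225 m: A R^(2/3) = 0.01941 — short.
Try y = 0.374 m: A R^(2/3) = 0.07527 — over.
Try y = 0.326 m: A R^(2/3) = 0.05219 — ≈ 0.05221.

y_n = 0.326 m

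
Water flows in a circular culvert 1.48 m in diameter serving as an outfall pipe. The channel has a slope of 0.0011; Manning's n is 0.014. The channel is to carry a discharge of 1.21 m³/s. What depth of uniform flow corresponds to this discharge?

Manning's equation rearranged: A R^(2/3) = nQ / (1·√S) = 0.014 × 1.21 / (√0.0011) = 0.5108.
At y = 0.902 m: A R^(2/3) = 0.61 — over.
At y = 0.662 m: A R^(2/3) = 0.3654 — short.
At y = 0.806 m: A R^(2/3) = 0.5111 — close enough.

y_n = 0.806 m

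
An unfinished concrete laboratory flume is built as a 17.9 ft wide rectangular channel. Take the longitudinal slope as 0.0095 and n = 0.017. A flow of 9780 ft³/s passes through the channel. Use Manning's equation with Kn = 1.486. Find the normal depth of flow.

y_n = 19.2 ft

Manning's equation rearranged: A R^(2/3) = nQ / (1.486·√S) = 0.017 × 9780 / (1.486 × √0.0095) = 1148.
Try y = 13.9 ft: A R^(2/3) = 770 — too small.
Try y = 22.4 ft: A R^(2/3) = 1381 — too large.
Try y = 19.2 ft: A R^(2/3) = 1148 — close enough.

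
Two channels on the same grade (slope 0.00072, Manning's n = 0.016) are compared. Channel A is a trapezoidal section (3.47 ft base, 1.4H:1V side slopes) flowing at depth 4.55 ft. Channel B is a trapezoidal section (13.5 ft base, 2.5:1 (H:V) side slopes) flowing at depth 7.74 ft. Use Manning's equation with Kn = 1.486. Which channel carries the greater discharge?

Channel A: With bottom width b = 3.47 ft and side slope z = 1.4: A = (b + zy)y = (3.47 + 1.4×4.55)×4.55 = 44.77 ft²; P = b + 2y√(1+z²) = 3.47 + 2×4.55×1.72 = 19.13 ft. Hydraulic radius R = A/P = 44.77/19.13 = 2.341 ft. Q_A = (1.486/0.016)·44.77·2.341^(2/3)·√0.00072 = 196.7 ft³/s.
Channel B: With bottom width b = 13.5 ft and side slope z = 2.5: A = (b + zy)y = (13.5 + 2.5×7.74)×7.74 = 254.3 ft²; P = b + 2y√(1+z²) = 13.5 + 2×7.74×2.693 = 55.18 ft. Hydraulic radius R = A/P = 254.3/55.18 = 4.608 ft. Q_B = (1.486/0.016)·254.3·4.608^(2/3)·√0.00072 = 1755 ft³/s.
Q_A = 196.7 ft³/s vs Q_B = 1755 ft³/s, so channel B carries more.

channel B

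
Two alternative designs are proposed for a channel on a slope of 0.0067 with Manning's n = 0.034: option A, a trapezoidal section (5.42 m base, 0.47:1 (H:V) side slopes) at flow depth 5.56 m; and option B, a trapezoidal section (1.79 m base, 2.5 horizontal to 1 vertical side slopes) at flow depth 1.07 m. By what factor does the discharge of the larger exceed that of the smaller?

Channel A: With bottom width b = 5.42 m and side slope z = 0.47: A = (b + zy)y = (5.42 + 0.47×5.56)×5.56 = 44.66 m²; P = b + 2y√(1+z²) = 5.42 + 2×5.56×1.105 = 17.71 m. Hydraulic radius R = A/P = 44.66/17.71 = 2.522 m. Q_A = (1/0.034)·44.66·2.522^(2/3)·√0.0067 = 199.3 m³/s.
Channel B: With bottom width b = 1.79 m and side slope z = 2.5: A = (b + zy)y = (1.79 + 2.5×1.07)×1.07 = 4.778 m²; P = b + 2y√(1+z²) = 1.79 + 2×1.07×2.693 = 7.552 m. Hydraulic radius R = A/P = 4.778/7.552 = 0.6326 m. Q_B = (1/0.034)·4.778·0.6326^(2/3)·√0.0067 = 8.476 m³/s.
The larger discharge is 199.3 m³/s and the smaller is 8.476 m³/s; the ratio is 23.5.

23.5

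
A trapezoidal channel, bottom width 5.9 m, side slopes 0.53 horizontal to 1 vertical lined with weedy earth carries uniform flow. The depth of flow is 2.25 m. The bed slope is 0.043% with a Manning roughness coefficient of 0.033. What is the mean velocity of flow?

With bottom width b = 5.9 m and side slope z = 0.53: A = (b + zy)y = (5.9 + 0.53×2.25)×2.25 = 15.96 m²; P = b + 2y√(1+z²) = 5.9 + 2×2.25×1.132 = 10.99 m.
Hydraulic radius R = A/P = 15.96/10.99 = 1.452 m.
From Manning's equation, V = (1/n) R^(2/3) S^(1/2) = (1/0.033) × 1.452^(2/3) × 0.00043^(1/2) = 0.806 m/s.

V = 0.806 m/s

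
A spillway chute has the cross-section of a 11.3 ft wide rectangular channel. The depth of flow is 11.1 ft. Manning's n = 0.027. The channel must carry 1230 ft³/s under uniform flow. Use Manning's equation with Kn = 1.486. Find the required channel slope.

Flow area A = b·y = 11.3 × 11.1 = 125.4 ft². Wetted perimeter P = b + 2y = 11.3 + 2×11.1 = 33.5 ft.
Hydraulic radius R = A/P = 125.4/33.5 = 3.744 ft.
From Manning's equation, S = [nQ / (1.486 A R^(2/3))]² = [0.027 × 1230 / (1.486 × 125.4 × 3.744^(2/3))]² = 0.00546.

S = 0.00546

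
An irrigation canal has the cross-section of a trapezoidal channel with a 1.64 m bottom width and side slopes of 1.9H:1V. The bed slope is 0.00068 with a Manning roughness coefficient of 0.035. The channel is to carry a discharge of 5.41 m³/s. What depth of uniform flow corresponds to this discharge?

y_n = 1.64 m

Manning's equation rearranged: A R^(2/3) = nQ / (1·√S) = 0.035 × 5.41 / (√0.00068) = 7.261.
Try y = 1.97 m: A R^(2/3) = 10.96 — high.
Try y = 1.64 m: A R^(2/3) = 7.262 — close enough.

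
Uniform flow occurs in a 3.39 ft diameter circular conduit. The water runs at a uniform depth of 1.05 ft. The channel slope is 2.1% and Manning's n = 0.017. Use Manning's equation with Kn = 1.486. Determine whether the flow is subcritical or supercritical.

For a circular section of diameter D = 3.39 ft at depth y = 1.05 ft, the central angle is θ = 2 arccos(1 − 2y/D) = 2.361 rad. Then A = (D²/8)(θ − sin θ) = 2.38 ft² and P = Dθ/2 = 4.002 ft.
Hydraulic radius R = A/P = 2.38/4.002 = 0.5948 ft.
V = (1.486/n) R^(2/3) √S = (1.486/0.017) × 0.5948^(2/3) × √0.021 = 8.959 ft/s. Hydraulic depth D_h = A/T = 2.38/3.135 = 0.7593 ft.
Froude number Fr = V/√(g·D_h) = 8.959/√(32.2×0.7593) = 1.81, which is greater than 1, so the flow is supercritical.

supercritical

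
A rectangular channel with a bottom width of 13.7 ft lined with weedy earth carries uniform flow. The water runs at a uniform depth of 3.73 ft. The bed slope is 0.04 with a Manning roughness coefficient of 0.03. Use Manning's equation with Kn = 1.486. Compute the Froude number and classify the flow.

Flow area A = b·y = 13.7 × 3.73 = 51.1 ft². Wetted perimeter P = b + 2y = 13.7 + 2×3.73 = 21.16 ft.
Hydraulic radius R = A/P = 51.1/21.16 = 2.415 ft.
V = (1.486/n) R^(2/3) √S = (1.486/0.03) × 2.415^(2/3) × √0.04 = 17.83 ft/s. Hydraulic depth D_h = A/T = 51.1/13.7 = 3.73 ft.
Froude number Fr = V/√(g·D_h) = 17.83/√(32.2×3.73) = 1.63, which is greater than 1, so the flow is supercritical.

supercritical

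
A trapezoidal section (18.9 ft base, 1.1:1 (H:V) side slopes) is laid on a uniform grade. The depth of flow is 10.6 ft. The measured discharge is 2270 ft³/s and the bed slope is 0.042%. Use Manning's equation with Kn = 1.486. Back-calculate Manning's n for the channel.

With bottom width b = 18.9 ft and side slope z = 1.1: A = (b + zy)y = (18.9 + 1.1×10.6)×10.6 = 323.9 ft²; P = b + 2y√(1+z²) = 18.9 + 2×10.6×1.487 = 50.42 ft.
Hydraulic radius R = A/P = 323.9/50.42 = 6.425 ft.
Rearranging Manning's equation: n = (1.486/Q) A R^(2/3) S^(1/2) = (1.486/2270) × 323.9 × 6.425^(2/3) × √0.00042 = 0.015.

n = 0.015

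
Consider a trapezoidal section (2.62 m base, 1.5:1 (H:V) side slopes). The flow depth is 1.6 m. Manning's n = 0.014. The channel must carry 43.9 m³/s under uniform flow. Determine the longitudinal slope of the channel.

With bottom width b = 2.62 m and side slope z = 1.5: A = (b + zy)y = (2.62 + 1.5×1.6)×1.6 = 8.032 m²; P = b + 2y√(1+z²) = 2.62 + 2×1.6×1.803 = 8.389 m.
Hydraulic radius R = A/P = 8.032/8.389 = 0.9575 m.
From Manning's equation, S = [nQ / (1 A R^(2/3))]² = [0.014 × 43.9 / (1 × 8.032 × 0.9575^(2/3))]² = 0.0062.

S = 0.0062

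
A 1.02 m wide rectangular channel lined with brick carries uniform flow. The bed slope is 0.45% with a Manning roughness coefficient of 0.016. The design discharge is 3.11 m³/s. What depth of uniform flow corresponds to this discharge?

Manning's equation rearranged: A R^(2/3) = nQ / (1·√S) = 0.016 × 3.11 / (√0.0045) = 0.7418.
At y = 1.22 m: A R^(2/3) = 0.6293 — low.
At y = 1.69 m: A R^(2/3) = 0.9229 — high.
At y = 1.4 m: A R^(2/3) = 0.741 — matches.

y_n = 1.4 m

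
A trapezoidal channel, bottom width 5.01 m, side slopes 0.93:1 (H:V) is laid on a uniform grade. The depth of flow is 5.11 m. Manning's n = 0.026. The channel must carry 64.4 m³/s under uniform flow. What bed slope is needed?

S = 0.00031

With bottom width b = 5.01 m and side slope z = 0.93: A = (b + zy)y = (5.01 + 0.93×5.11)×5.11 = 49.89 m²; P = b + 2y√(1+z²) = 5.01 + 2×5.11×1.366 = 18.97 m.
Hydraulic radius R = A/P = 49.89/18.97 = 2.63 m.
From Manning's equation, S = [nQ / (1 A R^(2/3))]² = [0.026 × 64.4 / (1 × 49.89 × 2.63^(2/3))]² = 0.00031.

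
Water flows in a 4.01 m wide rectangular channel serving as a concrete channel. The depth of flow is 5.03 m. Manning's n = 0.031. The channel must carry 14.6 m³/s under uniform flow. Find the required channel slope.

S = 0.000311

Flow area A = b·y = 4.01 × 5.03 = 20.17 m². Wetted perimeter P = b + 2y = 4.01 + 2×5.03 = 14.07 m.
Hydraulic radius R = A/P = 20.17/14.07 = 1.434 m.
From Manning's equation, S = [nQ / (1 A R^(2/3))]² = [0.031 × 14.6 / (1 × 20.17 × 1.434^(2/3))]² = 0.000311.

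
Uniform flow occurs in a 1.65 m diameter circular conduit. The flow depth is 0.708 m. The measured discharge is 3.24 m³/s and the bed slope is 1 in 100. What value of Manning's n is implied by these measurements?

For a circular section of diameter D = 1.65 m at depth y = 0.708 m, the central angle is θ = 2 arccos(1 − 2y/D) = 2.857 rad. Then A = (D²/8)(θ − sin θ) = 0.8767 m² and P = Dθ/2 = 2.357 m.
Hydraulic radius R = A/P = 0.8767/2.357 = 0.372 m.
Rearranging Manning's equation: n = (1/Q) A R^(2/3) S^(1/2) = (1/3.24) × 0.8767 × 0.372^(2/3) × √0.01 = 0.014.

n = 0.014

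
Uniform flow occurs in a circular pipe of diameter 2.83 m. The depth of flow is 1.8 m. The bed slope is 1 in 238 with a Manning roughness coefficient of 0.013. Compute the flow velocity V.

V = 4.32 m/s

For a circular section of diameter D = 2.83 m at depth y = 1.8 m, the central angle is θ = 2 arccos(1 − 2y/D) = 3.693 rad. Then A = (D²/8)(θ − sin θ) = 4.221 m² and P = Dθ/2 = 5.225 m.
Hydraulic radius R = A/P = 4.221/5.225 = 0.8078 m.
From Manning's equation, V = (1/n) R^(2/3) S^(1/2) = (1/0.013) × 0.8078^(2/3) × 0.004202^(1/2) = 4.32 m/s.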